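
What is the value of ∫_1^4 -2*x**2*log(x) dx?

14 - 256*log(2)/3

Integrate by parts once (u = ln x, dv = -2*x**2 dx).
An antiderivative is F(x) = -2*x**3*(3*log(x) - 1)/9.
Then F(4) - F(1) = (128/9 - 256*log(2)/3) - (2/9) = 14 - 256*log(2)/3.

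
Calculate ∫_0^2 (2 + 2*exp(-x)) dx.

An antiderivative is F(x) = 2*x - 2*exp(-x).
Then F(2) - F(0) = (4 - 2*exp(-2)) - (-2) = 6 - 2*exp(-2).

6 - 2*exp(-2)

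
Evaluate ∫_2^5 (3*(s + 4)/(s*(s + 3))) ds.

Factor the denominator: s**2 + 3*s = (s + 3)s.
Partial fractions: 3*(s + 4)/(s*(s + 3)) = -1/(s + 3) + 4/s.
An antiderivative is F(s) = 4*log(s) - log(s + 3).
Then F(5) - F(2) = (-3*log(2) + 4*log(5)) - (log(16/5)) = -7*log(2) + 5*log(5).

-7*log(2) + 5*log(5)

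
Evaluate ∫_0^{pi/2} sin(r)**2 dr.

pi/4

Use the identity sin^2(r) = (1 - cos(2*r))/2.
An antiderivative is F(r) = r/2 - sin(2*r)/4.
Then F(pi/2) - F(0) = (pi/4) - (0) = pi/4.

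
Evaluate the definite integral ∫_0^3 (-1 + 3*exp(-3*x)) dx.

-2 - exp(-9)

An antiderivative is F(x) = -x - exp(-3*x).
Then F(3) - F(0) = (-3 - exp(-9)) - (-1) = -2 - exp(-9).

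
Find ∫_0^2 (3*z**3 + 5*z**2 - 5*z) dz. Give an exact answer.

By the power rule, an antiderivative is F(z) = 3*z**4/4 + 5*z**3/3 - 5*z**2/2.
Then F(2) - F(0) = (46/3) - (0) = 46/3.

46/3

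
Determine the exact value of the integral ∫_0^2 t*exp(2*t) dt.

1/4 + 3*exp(4)/4

Integrate by parts once (u = t, dv = exp(2*t) dt).
An antiderivative is F(t) = (2*t - 1)*exp(2*t)/4.
Then F(2) - F(0) = (3*exp(4)/4) - (-1/4) = 1/4 + 3*exp(4)/4.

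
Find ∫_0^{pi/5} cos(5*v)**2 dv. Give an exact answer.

pi/10

Use the identity cos^2(5*v) = (1 + cos(10*v))/2.
An antiderivative is F(v) = v/2 + sin(10*v)/20.
Then F(pi/5) - F(0) = (pi/10) - (0) = pi/10.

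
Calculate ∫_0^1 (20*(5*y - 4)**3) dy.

Let u = 5*y - 4, so du = 5 dy. When y = 0, u = -4; when y = 1, u = 1.
The integral becomes 4·∫ u**3 du from -4 to 1, with antiderivative u**4.
Back in y: F(y) = (5*y - 4)**4.
Then F(1) - F(0) = (1) - (256) = -255.

-255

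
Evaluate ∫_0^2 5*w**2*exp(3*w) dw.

-10/27 + 130*exp(6)/27

Integrate by parts twice (u = w^2, dv = 5*exp(3*w) dw).
An antiderivative is F(w) = (45*w**2 - 30*w + 10)*exp(3*w)/27.
Then F(2) - F(0) = (130*exp(6)/27) - (10/27) = -10/27 + 130*exp(6)/27.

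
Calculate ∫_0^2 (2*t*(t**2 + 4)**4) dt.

31744/5

Let u = t**2 + 4, so du = 2*t dt. When t = 0, u = 4; when t = 2, u = 8.
The integral becomes ∫ u**4 du from 4 to 8, with antiderivative u**5/5.
Back in t: F(t) = (t**2 + 4)**5/5.
Then F(2) - F(0) = (32768/5) - (1024/5) = 31744/5.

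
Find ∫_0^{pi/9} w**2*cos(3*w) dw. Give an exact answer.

Integrate by parts twice (u = w^2, dv = cos(3*w) dw).
An antiderivative is F(w) = w**2*sin(3*w)/3 + 2*w*cos(3*w)/9 - 2*sin(3*w)/27.
Then F(pi/9) - F(0) = (-sqrt(3)/27 + sqrt(3)*pi**2/486 + pi/81) - (0) = -sqrt(3)/27 + sqrt(3)*pi**2/486 + pi/81.

-sqrt(3)/27 + sqrt(3)*pi**2/486 + pi/81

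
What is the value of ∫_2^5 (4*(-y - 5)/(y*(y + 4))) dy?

Factor the denominator: y**2 + 4*y = (y + 4)y.
Partial fractions: 4*(-y - 5)/(y*(y + 4)) = 1/(y + 4) - 5/y.
An antiderivative is F(y) = -5*log(y) + log(y + 4).
Then F(5) - F(2) = (-5*log(5) + 2*log(3)) - (log(3/16)) = -5*log(5) + log(3) + 4*log(2).

-5*log(5) + log(3) + 4*log(2)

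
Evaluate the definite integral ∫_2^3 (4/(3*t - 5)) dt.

An antiderivative is F(t) = 4*log(3*t - 5)/3.
Then F(3) - F(2) = (8*log(2)/3) - (0) = 8*log(2)/3.

8*log(2)/3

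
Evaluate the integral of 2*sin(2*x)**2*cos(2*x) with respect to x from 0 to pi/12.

Let u = sin(2*x), so du = 2*cos(2*x) dx. When x = 0, u = 0; when x = pi/12, u = 1/2.
The integral becomes ∫ u**2 du from 0 to 1/2, with antiderivative u**3/3.
Back in x: F(x) = sin(2*x)**3/3.
Then F(pi/12) - F(0) = (1/24) - (0) = 1/24.

1/24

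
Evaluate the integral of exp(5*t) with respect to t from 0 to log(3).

Let u = exp(t), so du = exp(t) dt. When t = 0, u = 1; when t = log(3), u = 3.
The integral becomes ∫ u**4 du from 1 to 3, with antiderivative u**5/5.
Back in t: F(t) = exp(5*t)/5.
Then F(log(3)) - F(0) = (243/5) - (1/5) = 242/5.

242/5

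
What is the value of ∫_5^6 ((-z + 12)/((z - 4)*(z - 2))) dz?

-6*log(2) + 5*log(3)

Factor the denominator: z**2 - 6*z + 8 = (z - 2)(z - 4).
Partial fractions: (-z + 12)/((z - 4)*(z - 2)) = -5/(z - 2) + 4/(z - 4).
An antiderivative is F(z) = 4*log(z - 4) - 5*log(z - 2).
Then F(6) - F(5) = (-log(64)) - (-5*log(3)) = -6*log(2) + 5*log(3).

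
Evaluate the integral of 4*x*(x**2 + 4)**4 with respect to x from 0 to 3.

740538/5

Let u = x**2 + 4, so du = 2*x dx. When x = 0, u = 4; when x = 3, u = 13.
The integral becomes 2·∫ u**4 du from 4 to 13, with antiderivative 2*u**5/5.
Back in x: F(x) = 2*(x**2 + 4)**5/5.
Then F(3) - F(0) = (742586/5) - (2048/5) = 740538/5.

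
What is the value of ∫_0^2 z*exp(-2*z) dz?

(-5 + exp(4))*exp(-4)/4

Integrate by parts once (u = z, dv = exp(-2*z) dz).
An antiderivative is F(z) = (-2*z - 1)*exp(-2*z)/4.
Then F(2) - F(0) = (-5*exp(-4)/4) - (-1/4) = (-5 + exp(4))*exp(-4)/4.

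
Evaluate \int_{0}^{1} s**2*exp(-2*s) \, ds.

(-5 + exp(2))*exp(-2)/4

Integrate by parts twice (u = s^2, dv = exp(-2*s) ds).
An antiderivative is F(s) = (-2*s**2 - 2*s - 1)*exp(-2*s)/4.
Then F(1) - F(0) = (-5*exp(-2)/4) - (-1/4) = (-5 + exp(2))*exp(-2)/4.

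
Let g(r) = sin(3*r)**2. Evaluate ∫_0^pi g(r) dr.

pi/2

Use the identity sin^2(3*r) = (1 - cos(6*r))/2.
An antiderivative is F(r) = r/2 - sin(6*r)/12.
Then F(pi) - F(0) = (pi/2) - (0) = pi/2.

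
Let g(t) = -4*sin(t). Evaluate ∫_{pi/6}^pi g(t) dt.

An antiderivative is F(t) = 4*cos(t).
Then F(pi) - F(pi/6) = (-4) - (2*sqrt(3)) = -4 - 2*sqrt(3).

-4 - 2*sqrt(3)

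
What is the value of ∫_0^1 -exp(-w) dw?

-1 + exp(-1)

An antiderivative is F(w) = exp(-w).
Then F(1) - F(0) = (exp(-1)) - (1) = -1 + exp(-1).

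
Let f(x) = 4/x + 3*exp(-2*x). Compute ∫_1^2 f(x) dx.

-3*exp(-4)/2 + 3*exp(-2)/2 + 4*log(2)

An antiderivative is F(x) = 4*log(x) - 3*exp(-2*x)/2.
Then F(2) - F(1) = (-3*exp(-4)/2 + 4*log(2)) - (-3*exp(-2)/2) = -3*exp(-4)/2 + 3*exp(-2)/2 + 4*log(2).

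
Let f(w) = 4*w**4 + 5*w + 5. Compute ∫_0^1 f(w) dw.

83/10

By the power rule, an antiderivative is F(w) = 4*w**5/5 + 5*w**2/2 + 5*w.
Then F(1) - F(0) = (83/10) - (0) = 83/10.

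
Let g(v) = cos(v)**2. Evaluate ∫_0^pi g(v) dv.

Use the identity cos^2(v) = (1 + cos(2*v))/2.
An antiderivative is F(v) = v/2 + sin(2*v)/4.
Then F(pi) - F(0) = (pi/2) - (0) = pi/2.

pi/2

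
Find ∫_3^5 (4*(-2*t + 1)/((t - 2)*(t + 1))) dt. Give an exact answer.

-8*log(3) + 4*log(2)

Factor the denominator: t**2 - t - 2 = (t + 1)(t - 2).
Partial fractions: 4*(-2*t + 1)/((t - 2)*(t + 1)) = -4/(t + 1) - 4/(t - 2).
An antiderivative is F(t) = -4*log(t - 2) - 4*log(t + 1).
Then F(5) - F(3) = (-8*log(3) - 4*log(2)) - (-8*log(2)) = -8*log(3) + 4*log(2).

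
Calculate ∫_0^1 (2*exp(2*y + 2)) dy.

-exp(2) + exp(4)

Let u = 2*y + 2, so du = 2 dy. When y = 0, u = 2; when y = 1, u = 4.
The integral becomes ∫ exp(u) du from 2 to 4, with antiderivative exp(u).
Back in y: F(y) = exp(2*y + 2).
Then F(1) - F(0) = (exp(4)) - (exp(2)) = -exp(2) + exp(4).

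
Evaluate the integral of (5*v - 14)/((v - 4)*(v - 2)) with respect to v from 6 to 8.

Factor the denominator: v**2 - 6*v + 8 = (v - 2)(v - 4).
Partial fractions: (5*v - 14)/((v - 4)*(v - 2)) = 2/(v - 2) + 3/(v - 4).
An antiderivative is F(v) = 3*log(v - 4) + 2*log(v - 2).
Then F(8) - F(6) = (2*log(3) + 8*log(2)) - (7*log(2)) = log(18).

log(18)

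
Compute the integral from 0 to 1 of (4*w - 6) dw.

-4

By the power rule, an antiderivative is F(w) = 2*w**2 - 6*w.
Then F(1) - F(0) = (-4) - (0) = -4.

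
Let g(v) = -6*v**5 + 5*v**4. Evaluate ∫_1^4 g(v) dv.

By the power rule, an antiderivative is F(v) = -v**6 + v**5.
Then F(4) - F(1) = (-3072) - (0) = -3072.

-3072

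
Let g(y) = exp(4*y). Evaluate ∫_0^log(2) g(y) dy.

15/4

Let u = exp(y), so du = exp(y) dy. When y = 0, u = 1; when y = log(2), u = 2.
The integral becomes ∫ u**3 du from 1 to 2, with antiderivative u**4/4.
Back in y: F(y) = exp(4*y)/4.
Then F(log(2)) - F(0) = (4) - (1/4) = 15/4.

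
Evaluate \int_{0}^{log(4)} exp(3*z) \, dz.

Let u = exp(z), so du = exp(z) dz. When z = 0, u = 1; when z = log(4), u = 4.
The integral becomes ∫ u**2 du from 1 to 4, with antiderivative u**3/3.
Back in z: F(z) = exp(3*z)/3.
Then F(log(4)) - F(0) = (64/3) - (1/3) = 21.

21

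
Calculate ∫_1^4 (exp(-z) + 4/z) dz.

-exp(-4) + exp(-1) + 8*log(2)

An antiderivative is F(z) = 4*log(z) - exp(-z).
Then F(4) - F(1) = (-exp(-4) + 8*log(2)) - (-exp(-1)) = -exp(-4) + exp(-1) + 8*log(2).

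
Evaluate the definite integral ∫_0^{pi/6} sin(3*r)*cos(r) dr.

5/16

Use the identity sin(3*r)cos(r) = [sin(4*r) + sin(2*r)]/2.
An antiderivative is F(r) = -cos(2*r)/4 - cos(4*r)/8.
Then F(pi/6) - F(0) = (-1/16) - (-3/8) = 5/16.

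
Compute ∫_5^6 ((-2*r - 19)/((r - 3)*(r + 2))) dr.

Factor the denominator: r**2 - r - 6 = (r + 2)(r - 3).
Partial fractions: (-2*r - 19)/((r - 3)*(r + 2)) = 3/(r + 2) - 5/(r - 3).
An antiderivative is F(r) = -5*log(r - 3) + 3*log(r + 2).
Then F(6) - F(5) = (-5*log(3) + 9*log(2)) - (-5*log(2) + 3*log(7)) = -3*log(7) - 5*log(3) + 14*log(2).

-3*log(7) - 5*log(3) + 14*log(2)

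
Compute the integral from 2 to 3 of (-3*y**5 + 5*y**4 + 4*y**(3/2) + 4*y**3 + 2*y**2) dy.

By the power rule, an antiderivative is F(y) = -y**6/2 + 8*y**(5/2)/5 + y**5 + y**4 + 2*y**3/3.
Then F(3) - F(2) = (-45/2 + 72*sqrt(3)/5) - (32*sqrt(2)/5 + 64/3) = -263/6 - 32*sqrt(2)/5 + 72*sqrt(3)/5.

-263/6 - 32*sqrt(2)/5 + 72*sqrt(3)/5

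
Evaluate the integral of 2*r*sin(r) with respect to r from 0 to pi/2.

Integrate by parts once (u = r, dv = 2*sin(r) dr).
An antiderivative is F(r) = -2*r*cos(r) + 2*sin(r).
Then F(pi/2) - F(0) = (2) - (0) = 2.

2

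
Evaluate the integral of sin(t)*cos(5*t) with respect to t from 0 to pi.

Use the identity sin(t)cos(5*t) = [sin(6*t) + sin(-4*t)]/2.
An antiderivative is F(t) = cos(4*t)/8 - cos(6*t)/12.
Then F(pi) - F(0) = (1/24) - (1/24) = 0.

0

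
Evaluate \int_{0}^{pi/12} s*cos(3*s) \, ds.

-1/9 + sqrt(2)*pi/72 + sqrt(2)/18

Integrate by parts once (u = s, dv = cos(3*s) ds).
An antiderivative is F(s) = s*sin(3*s)/3 + cos(3*s)/9.
Then F(pi/12) - F(0) = (sqrt(2)*(pi + 4)/72) - (1/9) = -1/9 + sqrt(2)*pi/72 + sqrt(2)/18.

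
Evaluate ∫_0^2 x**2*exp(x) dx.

Integrate by parts twice (u = x^2, dv = exp(x) dx).
An antiderivative is F(x) = (x**2 - 2*x + 2)*exp(x).
Then F(2) - F(0) = (2*exp(2)) - (2) = -2 + 2*exp(2).

-2 + 2*exp(2)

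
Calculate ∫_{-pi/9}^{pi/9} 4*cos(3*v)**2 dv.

sqrt(3)/3 + 4*pi/9

Use the identity cos^2(3*v) = (1 + cos(6*v))/2.
An antiderivative is F(v) = 2*v + sin(6*v)/3.
Then F(pi/9) - F(-pi/9) = (sqrt(3)/6 + 2*pi/9) - (-2*pi/9 - sqrt(3)/6) = sqrt(3)/3 + 4*pi/9.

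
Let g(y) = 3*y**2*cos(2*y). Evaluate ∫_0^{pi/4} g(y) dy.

-3/4 + 3*pi**2/32

Integrate by parts twice (u = y^2, dv = 3*cos(2*y) dy).
An antiderivative is F(y) = 3*y**2*sin(2*y)/2 + 3*y*cos(2*y)/2 - 3*sin(2*y)/4.
Then F(pi/4) - F(0) = (-3/4 + 3*pi**2/32) - (0) = -3/4 + 3*pi**2/32.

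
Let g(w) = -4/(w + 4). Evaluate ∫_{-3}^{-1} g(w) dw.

An antiderivative is F(w) = -4*log(w + 4).
Then F(-1) - F(-3) = (-log(81)) - (0) = -log(81).

-log(81)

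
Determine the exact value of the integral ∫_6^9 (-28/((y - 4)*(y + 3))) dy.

-4*log(5) - 4*log(3) + 12*log(2)

Factor the denominator: y**2 - y - 12 = (y + 3)(y - 4).
Partial fractions: -28/((y - 4)*(y + 3)) = 4/(y + 3) - 4/(y - 4).
An antiderivative is F(y) = -4*log(y - 4) + 4*log(y + 3).
Then F(9) - F(6) = (-4*log(5) + 4*log(3) + 8*log(2)) - (-4*log(2) + 8*log(3)) = -4*log(5) - 4*log(3) + 12*log(2).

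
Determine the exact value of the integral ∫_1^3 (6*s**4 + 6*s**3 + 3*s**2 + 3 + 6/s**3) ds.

6676/15

By the power rule, an antiderivative is F(s) = 6*s**5/5 + 3*s**4/2 + s**3 + 3*s - 3/s**2.
Then F(3) - F(1) = (13463/30) - (37/10) = 6676/15.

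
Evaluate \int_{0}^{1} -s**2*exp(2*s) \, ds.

1/4 - exp(2)/4

Integrate by parts twice (u = s^2, dv = -exp(2*s) ds).
An antiderivative is F(s) = (-2*s**2 + 2*s - 1)*exp(2*s)/4.
Then F(1) - F(0) = (-exp(2)/4) - (-1/4) = 1/4 - exp(2)/4.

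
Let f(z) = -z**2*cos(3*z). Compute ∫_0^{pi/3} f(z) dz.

2*pi/27

Integrate by parts twice (u = z^2, dv = -cos(3*z) dz).
An antiderivative is F(z) = -z**2*sin(3*z)/3 - 2*z*cos(3*z)/9 + 2*sin(3*z)/27.
Then F(pi/3) - F(0) = (2*pi/27) - (0) = 2*pi/27.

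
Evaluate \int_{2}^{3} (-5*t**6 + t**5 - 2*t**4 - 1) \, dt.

-303509/210

By the power rule, an antiderivative is F(t) = -5*t**7/7 + t**6/6 - 2*t**5/5 - t.
Then F(3) - F(2) = (-107859/70) - (-10034/105) = -303509/210.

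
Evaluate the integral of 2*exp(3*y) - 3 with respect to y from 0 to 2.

-20/3 + 2*exp(6)/3

An antiderivative is F(y) = 2*exp(3*y)/3 - 3*y.
Then F(2) - F(0) = (-6 + 2*exp(6)/3) - (2/3) = -20/3 + 2*exp(6)/3.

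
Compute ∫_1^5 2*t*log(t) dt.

Integrate by parts once (u = ln t, dv = 2*t dt).
An antiderivative is F(t) = t**2*(2*log(t) - 1)/2.
Then F(5) - F(1) = (-25/2 + 25*log(5)) - (-1/2) = -12 + 25*log(5).

-12 + 25*log(5)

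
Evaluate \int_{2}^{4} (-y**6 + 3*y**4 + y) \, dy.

-60238/35

By the power rule, an antiderivative is F(y) = -y**7/7 + 3*y**5/5 + y**2/2.
Then F(4) - F(2) = (-60136/35) - (102/35) = -60238/35.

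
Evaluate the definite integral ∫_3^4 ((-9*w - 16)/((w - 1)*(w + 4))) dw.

-5*log(3) - 7*log(2) + 4*log(7)

Factor the denominator: w**2 + 3*w - 4 = (w + 4)(w - 1).
Partial fractions: (-9*w - 16)/((w - 1)*(w + 4)) = -4/(w + 4) - 5/(w - 1).
An antiderivative is F(w) = -5*log(w - 1) - 4*log(w + 4).
Then F(4) - F(3) = (-12*log(2) - 5*log(3)) - (-4*log(7) - 5*log(2)) = -5*log(3) - 7*log(2) + 4*log(7).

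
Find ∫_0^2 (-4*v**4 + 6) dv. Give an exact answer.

By the power rule, an antiderivative is F(v) = -4*v**5/5 + 6*v.
Then F(2) - F(0) = (-68/5) - (0) = -68/5.

-68/5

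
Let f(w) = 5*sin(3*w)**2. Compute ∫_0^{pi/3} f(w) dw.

5*pi/6

Use the identity sin^2(3*w) = (1 - cos(6*w))/2.
An antiderivative is F(w) = 5*w/2 - 5*sin(6*w)/12.
Then F(pi/3) - F(0) = (5*pi/6) - (0) = 5*pi/6.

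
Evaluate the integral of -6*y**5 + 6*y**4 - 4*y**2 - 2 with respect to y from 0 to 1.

By the power rule, an antiderivative is F(y) = -y**6 + 6*y**5/5 - 4*y**3/3 - 2*y.
Then F(1) - F(0) = (-47/15) - (0) = -47/15.

-47/15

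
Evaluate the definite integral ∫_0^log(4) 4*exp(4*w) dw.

Let u = exp(w), so du = exp(w) dw. When w = 0, u = 1; when w = log(4), u = 4.
The integral becomes 4·∫ u**3 du from 1 to 4, with antiderivative u**4.
Back in w: F(w) = exp(4*w).
Then F(log(4)) - F(0) = (256) - (1) = 255.

255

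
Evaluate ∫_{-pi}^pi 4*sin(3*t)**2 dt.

Use the identity sin^2(3*t) = (1 - cos(6*t))/2.
An antiderivative is F(t) = 2*t - sin(6*t)/3.
Then F(pi) - F(-pi) = (2*pi) - (-2*pi) = 4*pi.

4*pi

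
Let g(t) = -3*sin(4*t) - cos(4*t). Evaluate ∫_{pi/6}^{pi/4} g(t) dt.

An antiderivative is F(t) = -sin(4*t)/4 + 3*cos(4*t)/4.
Then F(pi/4) - F(pi/6) = (-3/4) - (-3/8 - sqrt(3)/8) = -3/8 + sqrt(3)/8.

-3/8 + sqrt(3)/8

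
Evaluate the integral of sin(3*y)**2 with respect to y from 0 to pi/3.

pi/6

Use the identity sin^2(3*y) = (1 - cos(6*y))/2.
An antiderivative is F(y) = y/2 - sin(6*y)/12.
Then F(pi/3) - F(0) = (pi/6) - (0) = pi/6.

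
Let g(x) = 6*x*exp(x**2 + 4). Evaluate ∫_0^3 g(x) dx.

-3*(1 - exp(9))*exp(4)

Let u = x**2 + 4, so du = 2*x dx. When x = 0, u = 4; when x = 3, u = 13.
The integral becomes 3·∫ exp(u) du from 4 to 13, with antiderivative 3*exp(u).
Back in x: F(x) = 3*exp(x**2 + 4).
Then F(3) - F(0) = (3*exp(13)) - (3*exp(4)) = -3*(1 - exp(9))*exp(4).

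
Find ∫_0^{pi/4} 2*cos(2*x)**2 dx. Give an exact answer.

Use the identity cos^2(2*x) = (1 + cos(4*x))/2.
An antiderivative is F(x) = x + sin(4*x)/4.
Then F(pi/4) - F(0) = (pi/4) - (0) = pi/4.

pi/4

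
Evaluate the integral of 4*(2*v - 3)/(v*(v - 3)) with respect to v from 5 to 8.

Factor the denominator: v**2 - 3*v = v(v - 3).
Partial fractions: 4*(2*v - 3)/(v*(v - 3)) = 4/v + 4/(v - 3).
An antiderivative is F(v) = 4*log(v) + 4*log(v - 3).
Then F(8) - F(5) = (4*log(5) + 12*log(2)) - (4*log(2) + 4*log(5)) = 8*log(2).

8*log(2)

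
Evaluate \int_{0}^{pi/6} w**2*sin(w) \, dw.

-2 - sqrt(3)*pi**2/72 + pi/6 + sqrt(3)

Integrate by parts twice (u = w^2, dv = sin(w) dw).
An antiderivative is F(w) = -w**2*cos(w) + 2*w*sin(w) + 2*cos(w).
Then F(pi/6) - F(0) = (-sqrt(3)*pi**2/72 + pi/6 + sqrt(3)) - (2) = -2 - sqrt(3)*pi**2/72 + pi/6 + sqrt(3).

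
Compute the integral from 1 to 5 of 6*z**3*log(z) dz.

-234 + 1875*log(5)/2

Integrate by parts once (u = ln z, dv = 6*z**3 dz).
An antiderivative is F(z) = 3*z**4*(4*log(z) - 1)/8.
Then F(5) - F(1) = (-1875/8 + 1875*log(5)/2) - (-3/8) = -234 + 1875*log(5)/2.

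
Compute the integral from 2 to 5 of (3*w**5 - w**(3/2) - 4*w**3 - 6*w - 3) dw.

-10*sqrt(5) + 8*sqrt(2)/5 + 14199/2

By the power rule, an antiderivative is F(w) = w**6/2 - 2*w**(5/2)/5 - w**4 - 3*w**2 - 3*w.
Then F(5) - F(2) = (14195/2 - 10*sqrt(5)) - (-8*sqrt(2)/5 - 2) = -10*sqrt(5) + 8*sqrt(2)/5 + 14199/2.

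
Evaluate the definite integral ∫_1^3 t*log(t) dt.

Integrate by parts once (u = ln t, dv = t dt).
An antiderivative is F(t) = t**2*(2*log(t) - 1)/4.
Then F(3) - F(1) = (-9/4 + 9*log(3)/2) - (-1/4) = -2 + 9*log(3)/2.

-2 + 9*log(3)/2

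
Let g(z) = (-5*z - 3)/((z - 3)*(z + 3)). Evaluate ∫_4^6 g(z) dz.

-7*log(3) + 2*log(7)

Factor the denominator: z**2 - 9 = (z + 3)(z - 3).
Partial fractions: (-5*z - 3)/((z - 3)*(z + 3)) = -2/(z + 3) - 3/(z - 3).
An antiderivative is F(z) = -3*log(z - 3) - 2*log(z + 3).
Then F(6) - F(4) = (-7*log(3)) - (-log(49)) = -7*log(3) + 2*log(7).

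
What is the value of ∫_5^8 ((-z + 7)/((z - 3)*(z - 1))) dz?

Factor the denominator: z**2 - 4*z + 3 = (z - 1)(z - 3).
Partial fractions: (-z + 7)/((z - 3)*(z - 1)) = -3/(z - 1) + 2/(z - 3).
An antiderivative is F(z) = 2*log(z - 3) - 3*log(z - 1).
Then F(8) - F(5) = (-3*log(7) + 2*log(5)) - (-log(16)) = -3*log(7) + 4*log(2) + 2*log(5).

-3*log(7) + 4*log(2) + 2*log(5)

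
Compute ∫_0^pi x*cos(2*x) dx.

0

Integrate by parts once (u = x, dv = cos(2*x) dx).
An antiderivative is F(x) = x*sin(2*x)/2 + cos(2*x)/4.
Then F(pi) - F(0) = (1/4) - (1/4) = 0.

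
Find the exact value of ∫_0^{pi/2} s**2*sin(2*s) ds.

Integrate by parts twice (u = s^2, dv = sin(2*s) ds).
An antiderivative is F(s) = -s**2*cos(2*s)/2 + s*sin(2*s)/2 + cos(2*s)/4.
Then F(pi/2) - F(0) = (-1/4 + pi**2/8) - (1/4) = -1/2 + pi**2/8.

-1/2 + pi**2/8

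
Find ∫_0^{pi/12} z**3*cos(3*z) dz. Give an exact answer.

-sqrt(2)/27 - sqrt(2)*pi/108 + sqrt(2)*pi**3/10368 + sqrt(2)*pi**2/864 + 2/27

Integrate by parts 3 times (u = z^3, dv = cos(3*z) dz).
An antiderivative is F(z) = z**3*sin(3*z)/3 + z**2*cos(3*z)/3 - 2*z*sin(3*z)/9 - 2*cos(3*z)/27.
Then F(pi/12) - F(0) = (sqrt(2)*(-384 - 96*pi + pi**3 + 12*pi**2)/10368) - (-2/27) = -sqrt(2)/27 - sqrt(2)*pi/108 + sqrt(2)*pi**3/10368 + sqrt(2)*pi**2/864 + 2/27.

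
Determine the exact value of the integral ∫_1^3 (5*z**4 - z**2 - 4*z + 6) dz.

688/3

By the power rule, an antiderivative is F(z) = z**5 - z**3/3 - 2*z**2 + 6*z.
Then F(3) - F(1) = (234) - (14/3) = 688/3.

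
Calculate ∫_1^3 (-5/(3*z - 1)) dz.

An antiderivative is F(z) = -5*log(3*z - 1)/3.
Then F(3) - F(1) = (-log(32)) - (-5*log(2)/3) = -10*log(2)/3.

-10*log(2)/3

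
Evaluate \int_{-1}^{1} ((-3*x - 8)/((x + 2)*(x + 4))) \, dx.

Factor the denominator: x**2 + 6*x + 8 = (x + 4)(x + 2).
Partial fractions: (-3*x - 8)/((x + 2)*(x + 4)) = -2/(x + 4) - 1/(x + 2).
An antiderivative is F(x) = -log(x + 2) - 2*log(x + 4).
Then F(1) - F(-1) = (-log(75)) - (-log(9)) = log(3/25).

log(3/25)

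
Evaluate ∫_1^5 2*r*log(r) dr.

-12 + 25*log(5)

Integrate by parts once (u = ln r, dv = 2*r dr).
An antiderivative is F(r) = r**2*(2*log(r) - 1)/2.
Then F(5) - F(1) = (-25/2 + 25*log(5)) - (-1/2) = -12 + 25*log(5).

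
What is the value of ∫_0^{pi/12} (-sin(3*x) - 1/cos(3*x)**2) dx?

-2/3 + sqrt(2)/6

An antiderivative is F(x) = cos(3*x)/3 - tan(3*x)/3.
Then F(pi/12) - F(0) = (-1/3 + sqrt(2)/6) - (1/3) = -2/3 + sqrt(2)/6.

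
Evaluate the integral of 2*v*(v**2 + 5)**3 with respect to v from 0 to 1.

Let u = v**2 + 5, so du = 2*v dv. When v = 0, u = 5; when v = 1, u = 6.
The integral becomes ∫ u**3 du from 5 to 6, with antiderivative u**4/4.
Back in v: F(v) = (v**2 + 5)**4/4.
Then F(1) - F(0) = (324) - (625/4) = 671/4.

671/4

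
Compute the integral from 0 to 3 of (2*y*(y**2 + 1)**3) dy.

Let u = y**2 + 1, so du = 2*y dy. When y = 0, u = 1; when y = 3, u = 10.
The integral becomes ∫ u**3 du from 1 to 10, with antiderivative u**4/4.
Back in y: F(y) = (y**2 + 1)**4/4.
Then F(3) - F(0) = (2500) - (1/4) = 9999/4.

9999/4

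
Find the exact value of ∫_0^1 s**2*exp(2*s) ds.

-1/4 + exp(2)/4

Integrate by parts twice (u = s^2, dv = exp(2*s) ds).
An antiderivative is F(s) = (2*s**2 - 2*s + 1)*exp(2*s)/4.
Then F(1) - F(0) = (exp(2)/4) - (1/4) = -1/4 + exp(2)/4.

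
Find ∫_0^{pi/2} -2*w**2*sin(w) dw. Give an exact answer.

Integrate by parts twice (u = w^2, dv = -2*sin(w) dw).
An antiderivative is F(w) = 2*w**2*cos(w) - 4*w*sin(w) - 4*cos(w).
Then F(pi/2) - F(0) = (-2*pi) - (-4) = 4 - 2*pi.

4 - 2*pi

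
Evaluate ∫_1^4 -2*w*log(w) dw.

15/2 - 32*log(2)

Integrate by parts once (u = ln w, dv = -2*w dw).
An antiderivative is F(w) = -w**2*(2*log(w) - 1)/2.
Then F(4) - F(1) = (8 - 32*log(2)) - (1/2) = 15/2 - 32*log(2).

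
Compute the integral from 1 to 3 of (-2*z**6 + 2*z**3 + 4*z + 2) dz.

-3952/7

By the power rule, an antiderivative is F(z) = -2*z**7/7 + z**4/2 + 2*z**2 + 2*z.
Then F(3) - F(1) = (-7845/14) - (59/14) = -3952/7.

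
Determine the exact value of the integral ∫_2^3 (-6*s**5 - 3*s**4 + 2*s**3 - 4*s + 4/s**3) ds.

By the power rule, an antiderivative is F(s) = -s**6 - 3*s**5/5 + s**4/2 - 2*s**2 - 2/s**2.
Then F(3) - F(2) = (-76727/90) - (-837/10) = -34597/45.

-34597/45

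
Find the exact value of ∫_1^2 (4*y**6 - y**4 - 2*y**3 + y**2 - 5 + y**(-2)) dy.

By the power rule, an antiderivative is F(y) = 4*y**7/7 - y**5/5 - y**4/2 + y**3/3 - 5*y - 1/y.
Then F(2) - F(1) = (10691/210) - (-1217/210) = 5954/105.

5954/105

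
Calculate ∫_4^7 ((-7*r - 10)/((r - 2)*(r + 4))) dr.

-3*log(11) - 4*log(5) + 13*log(2)

Factor the denominator: r**2 + 2*r - 8 = (r + 4)(r - 2).
Partial fractions: (-7*r - 10)/((r - 2)*(r + 4)) = -3/(r + 4) - 4/(r - 2).
An antiderivative is F(r) = -4*log(r - 2) - 3*log(r + 4).
Then F(7) - F(4) = (-3*log(11) - 4*log(5)) - (-13*log(2)) = -3*log(11) - 4*log(5) + 13*log(2).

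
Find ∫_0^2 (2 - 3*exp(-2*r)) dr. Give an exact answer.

3*exp(-4)/2 + 5/2

An antiderivative is F(r) = 2*r + 3*exp(-2*r)/2.
Then F(2) - F(0) = (3*exp(-4)/2 + 4) - (3/2) = 3*exp(-4)/2 + 5/2.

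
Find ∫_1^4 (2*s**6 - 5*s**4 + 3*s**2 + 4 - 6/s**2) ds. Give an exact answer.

By the power rule, an antiderivative is F(s) = 2*s**7/7 - s**5 + s**3 + 4*s + 6/s.
Then F(4) - F(1) = (52341/14) - (72/7) = 52197/14.

52197/14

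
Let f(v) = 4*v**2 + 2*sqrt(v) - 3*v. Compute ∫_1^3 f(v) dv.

4*sqrt(3) + 64/3

By the power rule, an antiderivative is F(v) = 4*v**(3/2)/3 + 4*v**3/3 - 3*v**2/2.
Then F(3) - F(1) = (4*sqrt(3) + 45/2) - (7/6) = 4*sqrt(3) + 64/3.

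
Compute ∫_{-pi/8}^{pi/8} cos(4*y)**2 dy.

pi/8

Use the identity cos^2(4*y) = (1 + cos(8*y))/2.
An antiderivative is F(y) = y/2 + sin(8*y)/16.
Then F(pi/8) - F(-pi/8) = (pi/16) - (-pi/16) = pi/8.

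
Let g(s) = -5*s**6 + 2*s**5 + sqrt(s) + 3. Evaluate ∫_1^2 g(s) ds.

By the power rule, an antiderivative is F(s) = -5*s**7/7 + s**6/3 + 2*s**(3/2)/3 + 3*s.
Then F(2) - F(1) = (-1346/21 + 4*sqrt(2)/3) - (23/7) = -1415/21 + 4*sqrt(2)/3.

-1415/21 + 4*sqrt(2)/3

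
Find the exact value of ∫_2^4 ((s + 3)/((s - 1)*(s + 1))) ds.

Factor the denominator: s**2 - 1 = (s + 1)(s - 1).
Partial fractions: (s + 3)/((s - 1)*(s + 1)) = -1/(s + 1) + 2/(s - 1).
An antiderivative is F(s) = 2*log(s - 1) - log(s + 1).
Then F(4) - F(2) = (log(9/5)) - (-log(3)) = log(27/5).

log(27/5)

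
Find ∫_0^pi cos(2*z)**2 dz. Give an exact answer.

Use the identity cos^2(2*z) = (1 + cos(4*z))/2.
An antiderivative is F(z) = z/2 + sin(4*z)/8.
Then F(pi) - F(0) = (pi/2) - (0) = pi/2.

pi/2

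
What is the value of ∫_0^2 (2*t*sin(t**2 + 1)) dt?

-cos(5) + cos(1)

Let u = t**2 + 1, so du = 2*t dt. When t = 0, u = 1; when t = 2, u = 5.
The integral becomes ∫ sin(u) du from 1 to 5, with antiderivative -cos(u).
Back in t: F(t) = -cos(t**2 + 1).
Then F(2) - F(0) = (-cos(5)) - (-cos(1)) = -cos(5) + cos(1).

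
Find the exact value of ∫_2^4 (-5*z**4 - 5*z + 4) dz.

By the power rule, an antiderivative is F(z) = -z**5 - 5*z**2/2 + 4*z.
Then F(4) - F(2) = (-1048) - (-34) = -1014.

-1014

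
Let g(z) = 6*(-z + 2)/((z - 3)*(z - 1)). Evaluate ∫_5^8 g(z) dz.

-3*log(7) - 3*log(5) + 9*log(2)

Factor the denominator: z**2 - 4*z + 3 = (z - 1)(z - 3).
Partial fractions: 6*(-z + 2)/((z - 3)*(z - 1)) = -3/(z - 1) - 3/(z - 3).
An antiderivative is F(z) = -3*log(z - 3) - 3*log(z - 1).
Then F(8) - F(5) = (-3*log(7) - 3*log(5)) - (-9*log(2)) = -3*log(7) - 3*log(5) + 9*log(2).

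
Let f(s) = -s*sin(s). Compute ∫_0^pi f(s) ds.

-pi

Integrate by parts once (u = s, dv = -sin(s) ds).
An antiderivative is F(s) = s*cos(s) - sin(s).
Then F(pi) - F(0) = (-pi) - (0) = -pi.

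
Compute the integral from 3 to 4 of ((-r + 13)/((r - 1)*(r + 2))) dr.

-9*log(2) - log(3) + 5*log(5)

Factor the denominator: r**2 + r - 2 = (r + 2)(r - 1).
Partial fractions: (-r + 13)/((r - 1)*(r + 2)) = -5/(r + 2) + 4/(r - 1).
An antiderivative is F(r) = 4*log(r - 1) - 5*log(r + 2).
Then F(4) - F(3) = (-log(96)) - (-5*log(5) + 4*log(2)) = -9*log(2) - log(3) + 5*log(5).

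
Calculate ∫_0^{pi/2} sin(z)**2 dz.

pi/4

Use the identity sin^2(z) = (1 - cos(2*z))/2.
An antiderivative is F(z) = z/2 - sin(2*z)/4.
Then F(pi/2) - F(0) = (pi/4) - (0) = pi/4.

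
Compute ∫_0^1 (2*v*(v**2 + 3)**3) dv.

175/4

Let u = v**2 + 3, so du = 2*v dv. When v = 0, u = 3; when v = 1, u = 4.
The integral becomes ∫ u**3 du from 3 to 4, with antiderivative u**4/4.
Back in v: F(v) = (v**2 + 3)**4/4.
Then F(1) - F(0) = (64) - (81/4) = 175/4.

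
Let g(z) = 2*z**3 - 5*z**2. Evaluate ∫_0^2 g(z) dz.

By the power rule, an antiderivative is F(z) = z**4/2 - 5*z**3/3.
Then F(2) - F(0) = (-16/3) - (0) = -16/3.

-16/3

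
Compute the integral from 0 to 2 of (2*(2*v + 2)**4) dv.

Let u = 2*v + 2, so du = 2 dv. When v = 0, u = 2; when v = 2, u = 6.
The integral becomes ∫ u**4 du from 2 to 6, with antiderivative u**5/5.
Back in v: F(v) = (2*v + 2)**5/5.
Then F(2) - F(0) = (7776/5) - (32/5) = 7744/5.

7744/5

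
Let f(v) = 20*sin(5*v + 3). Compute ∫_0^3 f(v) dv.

Let u = 5*v + 3, so du = 5 dv. When v = 0, u = 3; when v = 3, u = 18.
The integral becomes 4·∫ sin(u) du from 3 to 18, with antiderivative -4*cos(u).
Back in v: F(v) = -4*cos(5*v + 3).
Then F(3) - F(0) = (-4*cos(18)) - (-4*cos(3)) = 4*cos(3) - 4*cos(18).

4*cos(3) - 4*cos(18)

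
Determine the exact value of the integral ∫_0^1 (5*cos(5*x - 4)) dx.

sin(4) + sin(1)

Let u = 5*x - 4, so du = 5 dx. When x = 0, u = -4; when x = 1, u = 1.
The integral becomes ∫ cos(u) du from -4 to 1, with antiderivative sin(u).
Back in x: F(x) = sin(5*x - 4).
Then F(1) - F(0) = (sin(1)) - (-sin(4)) = sin(4) + sin(1).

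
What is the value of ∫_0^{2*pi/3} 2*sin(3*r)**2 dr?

Use the identity sin^2(3*r) = (1 - cos(6*r))/2.
An antiderivative is F(r) = r - sin(6*r)/6.
Then F(2*pi/3) - F(0) = (2*pi/3) - (0) = 2*pi/3.

2*pi/3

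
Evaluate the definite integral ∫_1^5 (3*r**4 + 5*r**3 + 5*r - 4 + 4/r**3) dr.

67508/25

By the power rule, an antiderivative is F(r) = 3*r**5/5 + 5*r**4/4 + 5*r**2/2 - 4*r - 2/r**2.
Then F(5) - F(1) = (269867/100) - (-33/20) = 67508/25.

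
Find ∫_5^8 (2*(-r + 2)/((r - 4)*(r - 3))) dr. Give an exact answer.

Factor the denominator: r**2 - 7*r + 12 = (r - 3)(r - 4).
Partial fractions: 2*(-r + 2)/((r - 4)*(r - 3)) = 2/(r - 3) - 4/(r - 4).
An antiderivative is F(r) = -4*log(r - 4) + 2*log(r - 3).
Then F(8) - F(5) = (-8*log(2) + 2*log(5)) - (log(4)) = -10*log(2) + 2*log(5).

-10*log(2) + 2*log(5)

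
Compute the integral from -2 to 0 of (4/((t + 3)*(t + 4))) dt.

log(81/16)

Factor the denominator: t**2 + 7*t + 12 = (t + 4)(t + 3).
Partial fractions: 4/((t + 3)*(t + 4)) = -4/(t + 4) + 4/(t + 3).
An antiderivative is F(t) = 4*log(t + 3) - 4*log(t + 4).
Then F(0) - F(-2) = (-8*log(2) + 4*log(3)) - (-log(16)) = log(81/16).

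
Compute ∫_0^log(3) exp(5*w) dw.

242/5

Let u = exp(w), so du = exp(w) dw. When w = 0, u = 1; when w = log(3), u = 3.
The integral becomes ∫ u**4 du from 1 to 3, with antiderivative u**5/5.
Back in w: F(w) = exp(5*w)/5.
Then F(log(3)) - F(0) = (243/5) - (1/5) = 242/5.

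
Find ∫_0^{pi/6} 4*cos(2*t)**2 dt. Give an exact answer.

Use the identity cos^2(2*t) = (1 + cos(4*t))/2.
An antiderivative is F(t) = 2*t + sin(4*t)/2.
Then F(pi/6) - F(0) = (sqrt(3)/4 + pi/3) - (0) = sqrt(3)/4 + pi/3.

sqrt(3)/4 + pi/3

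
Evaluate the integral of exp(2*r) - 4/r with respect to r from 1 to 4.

-8*log(2) - exp(2)/2 + exp(8)/2

An antiderivative is F(r) = exp(2*r)/2 - 4*log(r).
Then F(4) - F(1) = (-8*log(2) + exp(8)/2) - (exp(2)/2) = -8*log(2) - exp(2)/2 + exp(8)/2.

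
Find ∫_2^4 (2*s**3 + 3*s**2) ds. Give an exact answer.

176

By the power rule, an antiderivative is F(s) = s**4/2 + s**3.
Then F(4) - F(2) = (192) - (16) = 176.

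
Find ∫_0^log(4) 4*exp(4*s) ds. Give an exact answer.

Let u = exp(s), so du = exp(s) ds. When s = 0, u = 1; when s = log(4), u = 4.
The integral becomes 4·∫ u**3 du from 1 to 4, with antiderivative u**4.
Back in s: F(s) = exp(4*s).
Then F(log(4)) - F(0) = (256) - (1) = 255.

255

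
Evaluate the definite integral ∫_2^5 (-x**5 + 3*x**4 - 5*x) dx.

By the power rule, an antiderivative is F(x) = -x**6/6 + 3*x**5/5 - 5*x**2/2.
Then F(5) - F(2) = (-2375/3) - (-22/15) = -3951/5.

-3951/5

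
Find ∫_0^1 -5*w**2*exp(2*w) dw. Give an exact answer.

5/4 - 5*exp(2)/4

Integrate by parts twice (u = w^2, dv = -5*exp(2*w) dw).
An antiderivative is F(w) = (-10*w**2 + 10*w - 5)*exp(2*w)/4.
Then F(1) - F(0) = (-5*exp(2)/4) - (-5/4) = 5/4 - 5*exp(2)/4.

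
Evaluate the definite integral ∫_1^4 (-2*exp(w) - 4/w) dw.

-2*exp(4) - 8*log(2) + 2*exp(1)

An antiderivative is F(w) = -2*exp(w) - 4*log(w).
Then F(4) - F(1) = (-2*exp(4) - 8*log(2)) - (-2*exp(1)) = -2*exp(4) - 8*log(2) + 2*exp(1).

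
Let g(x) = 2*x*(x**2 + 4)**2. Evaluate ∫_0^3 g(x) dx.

Let u = x**2 + 4, so du = 2*x dx. When x = 0, u = 4; when x = 3, u = 13.
The integral becomes ∫ u**2 du from 4 to 13, with antiderivative u**3/3.
Back in x: F(x) = (x**2 + 4)**3/3.
Then F(3) - F(0) = (2197/3) - (64/3) = 711.

711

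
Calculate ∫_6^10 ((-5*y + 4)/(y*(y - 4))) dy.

-3*log(3) - log(5)

Factor the denominator: y**2 - 4*y = y(y - 4).
Partial fractions: (-5*y + 4)/(y*(y - 4)) = -1/y - 4/(y - 4).
An antiderivative is F(y) = -log(y) - 4*log(y - 4).
Then F(10) - F(6) = (-4*log(3) - 5*log(2) - log(5)) - (-log(96)) = -3*log(3) - log(5).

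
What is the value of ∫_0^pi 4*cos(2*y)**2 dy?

2*pi

Use the identity cos^2(2*y) = (1 + cos(4*y))/2.
An antiderivative is F(y) = 2*y + sin(4*y)/2.
Then F(pi) - F(0) = (2*pi) - (0) = 2*pi.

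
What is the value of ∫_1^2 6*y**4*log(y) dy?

Integrate by parts once (u = ln y, dv = 6*y**4 dy).
An antiderivative is F(y) = 6*y**5*(5*log(y) - 1)/25.
Then F(2) - F(1) = (-192/25 + 192*log(2)/5) - (-6/25) = -186/25 + 192*log(2)/5.

-186/25 + 192*log(2)/5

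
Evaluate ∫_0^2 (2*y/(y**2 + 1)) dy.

Let u = y**2 + 1, so du = 2*y dy. When y = 0, u = 1; when y = 2, u = 5.
The integral becomes ∫ 1/u du from 1 to 5, with antiderivative log(u).
Back in y: F(y) = log(y**2 + 1).
Then F(2) - F(0) = (log(5)) - (0) = log(5).

log(5)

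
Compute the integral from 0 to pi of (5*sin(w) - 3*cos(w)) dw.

An antiderivative is F(w) = -3*sin(w) - 5*cos(w).
Then F(pi) - F(0) = (5) - (-5) = 10.

10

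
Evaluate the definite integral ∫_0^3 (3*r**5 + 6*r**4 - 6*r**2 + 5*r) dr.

By the power rule, an antiderivative is F(r) = r**6/2 + 6*r**5/5 - 2*r**3 + 5*r**2/2.
Then F(3) - F(0) = (3123/5) - (0) = 3123/5.

3123/5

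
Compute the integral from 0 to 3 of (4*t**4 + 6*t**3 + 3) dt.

3249/10

By the power rule, an antiderivative is F(t) = 4*t**5/5 + 3*t**4/2 + 3*t.
Then F(3) - F(0) = (3249/10) - (0) = 3249/10.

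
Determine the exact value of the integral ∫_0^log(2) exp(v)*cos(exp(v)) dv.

-sin(1) + sin(2)

Let u = exp(v), so du = exp(v) dv. When v = 0, u = 1; when v = log(2), u = 2.
The integral becomes ∫ cos(u) du from 1 to 2, with antiderivative sin(u).
Back in v: F(v) = sin(exp(v)).
Then F(log(2)) - F(0) = (sin(2)) - (sin(1)) = -sin(1) + sin(2).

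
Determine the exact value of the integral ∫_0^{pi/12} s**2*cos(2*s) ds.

Integrate by parts twice (u = s^2, dv = cos(2*s) ds).
An antiderivative is F(s) = s**2*sin(2*s)/2 + s*cos(2*s)/2 - sin(2*s)/4.
Then F(pi/12) - F(0) = (-1/8 + pi**2/576 + sqrt(3)*pi/48) - (0) = -1/8 + pi**2/576 + sqrt(3)*pi/48.

-1/8 + pi**2/576 + sqrt(3)*pi/48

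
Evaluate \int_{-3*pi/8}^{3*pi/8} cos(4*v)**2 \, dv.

Use the identity cos^2(4*v) = (1 + cos(8*v))/2.
An antiderivative is F(v) = v/2 + sin(8*v)/16.
Then F(3*pi/8) - F(-3*pi/8) = (3*pi/16) - (-3*pi/16) = 3*pi/8.

3*pi/8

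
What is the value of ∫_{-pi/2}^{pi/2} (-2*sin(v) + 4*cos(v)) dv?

An antiderivative is F(v) = 4*sin(v) + 2*cos(v).
Then F(pi/2) - F(-pi/2) = (4) - (-4) = 8.

8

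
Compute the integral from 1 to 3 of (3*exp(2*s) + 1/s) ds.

An antiderivative is F(s) = 3*exp(2*s)/2 + log(s).
Then F(3) - F(1) = (log(3) + 3*exp(6)/2) - (3*exp(2)/2) = -3*exp(2)/2 + log(3) + 3*exp(6)/2.

-3*exp(2)/2 + log(3) + 3*exp(6)/2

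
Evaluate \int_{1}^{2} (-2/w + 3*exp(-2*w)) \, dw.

-2*log(2) - 3*exp(-4)/2 + 3*exp(-2)/2

An antiderivative is F(w) = -2*log(w) - 3*exp(-2*w)/2.
Then F(2) - F(1) = (-2*log(2) - 3*exp(-4)/2) - (-3*exp(-2)/2) = -2*log(2) - 3*exp(-4)/2 + 3*exp(-2)/2.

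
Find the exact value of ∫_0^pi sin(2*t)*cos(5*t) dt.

Use the identity sin(2*t)cos(5*t) = [sin(7*t) + sin(-3*t)]/2.
An antiderivative is F(t) = cos(3*t)/6 - cos(7*t)/14.
Then F(pi) - F(0) = (-2/21) - (2/21) = -4/21.

-4/21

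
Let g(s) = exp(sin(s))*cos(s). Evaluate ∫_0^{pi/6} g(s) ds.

-1 + exp(1/2)

Let u = sin(s), so du = cos(s) ds. When s = 0, u = 0; when s = pi/6, u = 1/2.
The integral becomes ∫ exp(u) du from 0 to 1/2, with antiderivative exp(u).
Back in s: F(s) = exp(sin(s)).
Then F(pi/6) - F(0) = (exp(1/2)) - (1) = -1 + exp(1/2).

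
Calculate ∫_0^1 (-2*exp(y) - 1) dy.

An antiderivative is F(y) = -y - 2*exp(y).
Then F(1) - F(0) = (-2*E - 1) - (-2) = 1 - 2*E.

1 - 2*E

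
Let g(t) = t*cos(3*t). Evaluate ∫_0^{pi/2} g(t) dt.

Integrate by parts once (u = t, dv = cos(3*t) dt).
An antiderivative is F(t) = t*sin(3*t)/3 + cos(3*t)/9.
Then F(pi/2) - F(0) = (-pi/6) - (1/9) = -pi/6 - 1/9.

-pi/6 - 1/9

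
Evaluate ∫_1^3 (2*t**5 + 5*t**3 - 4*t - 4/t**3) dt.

By the power rule, an antiderivative is F(t) = t**6/3 + 5*t**4/4 - 2*t**2 + 2/t**2.
Then F(3) - F(1) = (11753/36) - (19/12) = 2924/9.

2924/9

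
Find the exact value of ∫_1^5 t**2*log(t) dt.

-124/9 + 125*log(5)/3

Integrate by parts once (u = ln t, dv = t**2 dt).
An antiderivative is F(t) = t**3*(3*log(t) - 1)/9.
Then F(5) - F(1) = (-125/9 + 125*log(5)/3) - (-1/9) = -124/9 + 125*log(5)/3.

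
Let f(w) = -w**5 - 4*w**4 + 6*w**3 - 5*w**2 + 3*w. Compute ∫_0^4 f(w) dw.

-18008/15

By the power rule, an antiderivative is F(w) = -w**6/6 - 4*w**5/5 + 3*w**4/2 - 5*w**3/3 + 3*w**2/2.
Then F(4) - F(0) = (-18008/15) - (0) = -18008/15.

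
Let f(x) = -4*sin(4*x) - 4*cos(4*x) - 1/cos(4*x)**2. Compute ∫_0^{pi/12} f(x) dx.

-3*sqrt(3)/4 - 1/2

An antiderivative is F(x) = -sin(4*x) + cos(4*x) - tan(4*x)/4.
Then F(pi/12) - F(0) = (1/2 - 3*sqrt(3)/4) - (1) = -3*sqrt(3)/4 - 1/2.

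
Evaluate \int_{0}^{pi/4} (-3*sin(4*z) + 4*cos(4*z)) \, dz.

-3/2

An antiderivative is F(z) = sin(4*z) + 3*cos(4*z)/4.
Then F(pi/4) - F(0) = (-3/4) - (3/4) = -3/2.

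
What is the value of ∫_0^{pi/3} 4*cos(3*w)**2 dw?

Use the identity cos^2(3*w) = (1 + cos(6*w))/2.
An antiderivative is F(w) = 2*w + sin(6*w)/3.
Then F(pi/3) - F(0) = (2*pi/3) - (0) = 2*pi/3.

2*pi/3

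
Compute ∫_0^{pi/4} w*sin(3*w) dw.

Integrate by parts once (u = w, dv = sin(3*w) dw).
An antiderivative is F(w) = -w*cos(3*w)/3 + sin(3*w)/9.
Then F(pi/4) - F(0) = (sqrt(2)*(4 + 3*pi)/72) - (0) = sqrt(2)*(4 + 3*pi)/72.

sqrt(2)*(4 + 3*pi)/72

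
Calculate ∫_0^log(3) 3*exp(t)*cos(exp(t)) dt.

-3*sin(1) + 3*sin(3)

Let u = exp(t), so du = exp(t) dt. When t = 0, u = 1; when t = log(3), u = 3.
The integral becomes 3·∫ cos(u) du from 1 to 3, with antiderivative 3*sin(u).
Back in t: F(t) = 3*sin(exp(t)).
Then F(log(3)) - F(0) = (3*sin(3)) - (3*sin(1)) = -3*sin(1) + 3*sin(3).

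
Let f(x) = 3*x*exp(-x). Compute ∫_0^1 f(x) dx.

3 - 6*exp(-1)

Integrate by parts once (u = x, dv = 3*exp(-x) dx).
An antiderivative is F(x) = (-3*x - 3)*exp(-x).
Then F(1) - F(0) = (-6*exp(-1)) - (-3) = 3 - 6*exp(-1).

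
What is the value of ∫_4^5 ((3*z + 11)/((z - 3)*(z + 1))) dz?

Factor the denominator: z**2 - 2*z - 3 = (z + 1)(z - 3).
Partial fractions: (3*z + 11)/((z - 3)*(z + 1)) = -2/(z + 1) + 5/(z - 3).
An antiderivative is F(z) = 5*log(z - 3) - 2*log(z + 1).
Then F(5) - F(4) = (log(8/9)) - (-log(25)) = -2*log(3) + 3*log(2) + 2*log(5).

-2*log(3) + 3*log(2) + 2*log(5)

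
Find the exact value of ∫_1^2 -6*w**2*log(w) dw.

14/3 - 16*log(2)

Integrate by parts once (u = ln w, dv = -6*w**2 dw).
An antiderivative is F(w) = -2*w**3*(3*log(w) - 1)/3.
Then F(2) - F(1) = (16/3 - 16*log(2)) - (2/3) = 14/3 - 16*log(2).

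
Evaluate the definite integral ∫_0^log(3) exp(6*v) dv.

364/3

Let u = exp(v), so du = exp(v) dv. When v = 0, u = 1; when v = log(3), u = 3.
The integral becomes ∫ u**5 du from 1 to 3, with antiderivative u**6/6.
Back in v: F(v) = exp(6*v)/6.
Then F(log(3)) - F(0) = (243/2) - (1/6) = 364/3.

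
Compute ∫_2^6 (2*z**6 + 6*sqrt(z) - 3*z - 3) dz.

-8*sqrt(2) + 24*sqrt(6) + 559196/7

By the power rule, an antiderivative is F(z) = 2*z**7/7 + 4*z**(3/2) - 3*z**2/2 - 3*z.
Then F(6) - F(2) = (24*sqrt(6) + 559368/7) - (8*sqrt(2) + 172/7) = -8*sqrt(2) + 24*sqrt(6) + 559196/7.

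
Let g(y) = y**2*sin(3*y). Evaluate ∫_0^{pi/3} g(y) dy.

Integrate by parts twice (u = y^2, dv = sin(3*y) dy).
An antiderivative is F(y) = -y**2*cos(3*y)/3 + 2*y*sin(3*y)/9 + 2*cos(3*y)/27.
Then F(pi/3) - F(0) = (-2/27 + pi**2/27) - (2/27) = -4/27 + pi**2/27.

-4/27 + pi**2/27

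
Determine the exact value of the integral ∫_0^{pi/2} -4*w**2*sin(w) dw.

Integrate by parts twice (u = w^2, dv = -4*sin(w) dw).
An antiderivative is F(w) = 4*w**2*cos(w) - 8*w*sin(w) - 8*cos(w).
Then F(pi/2) - F(0) = (-4*pi) - (-8) = 8 - 4*pi.

8 - 4*pi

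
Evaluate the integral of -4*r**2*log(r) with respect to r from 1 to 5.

496/9 - 500*log(5)/3

Integrate by parts once (u = ln r, dv = -4*r**2 dr).
An antiderivative is F(r) = -4*r**3*(3*log(r) - 1)/9.
Then F(5) - F(1) = (500/9 - 500*log(5)/3) - (4/9) = 496/9 - 500*log(5)/3.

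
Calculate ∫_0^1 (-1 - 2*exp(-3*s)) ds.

An antiderivative is F(s) = -s + 2*exp(-3*s)/3.
Then F(1) - F(0) = (-1 + 2*exp(-3)/3) - (2/3) = -5/3 + 2*exp(-3)/3.

-5/3 + 2*exp(-3)/3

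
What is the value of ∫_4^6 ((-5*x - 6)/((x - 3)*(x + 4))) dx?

-3*log(3) - 2*log(5) + 4*log(2)

Factor the denominator: x**2 + x - 12 = (x + 4)(x - 3).
Partial fractions: (-5*x - 6)/((x - 3)*(x + 4)) = -2/(x + 4) - 3/(x - 3).
An antiderivative is F(x) = -3*log(x - 3) - 2*log(x + 4).
Then F(6) - F(4) = (-3*log(3) - 2*log(5) - 2*log(2)) - (-log(64)) = -3*log(3) - 2*log(5) + 4*log(2).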